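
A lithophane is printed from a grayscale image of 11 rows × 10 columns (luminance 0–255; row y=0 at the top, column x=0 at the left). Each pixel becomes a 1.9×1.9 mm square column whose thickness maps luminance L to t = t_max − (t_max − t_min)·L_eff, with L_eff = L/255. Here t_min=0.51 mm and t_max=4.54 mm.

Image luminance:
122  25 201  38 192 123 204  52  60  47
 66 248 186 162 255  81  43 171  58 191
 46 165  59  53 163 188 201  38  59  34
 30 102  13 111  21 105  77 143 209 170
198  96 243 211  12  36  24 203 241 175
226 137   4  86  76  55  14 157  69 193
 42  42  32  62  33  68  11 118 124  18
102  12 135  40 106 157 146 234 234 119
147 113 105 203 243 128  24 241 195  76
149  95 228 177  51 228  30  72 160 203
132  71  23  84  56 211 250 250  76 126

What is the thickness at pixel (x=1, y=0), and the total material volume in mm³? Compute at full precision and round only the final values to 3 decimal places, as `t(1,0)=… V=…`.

span = t_max - t_min = 4.54 - 0.51 = 4.030
L(1,0) = 25, L_eff = 25/255 = 0.098039
t(1,0) = 4.54 - 4.030·0.098039 = 4.145
Σt over all 11·10 pixels = 150317/510 ≈ 294.7392157
V = pitch²·Σt = 1.9²·150317/510 = 1064.009

t(1,0)=4.145 V=1064.009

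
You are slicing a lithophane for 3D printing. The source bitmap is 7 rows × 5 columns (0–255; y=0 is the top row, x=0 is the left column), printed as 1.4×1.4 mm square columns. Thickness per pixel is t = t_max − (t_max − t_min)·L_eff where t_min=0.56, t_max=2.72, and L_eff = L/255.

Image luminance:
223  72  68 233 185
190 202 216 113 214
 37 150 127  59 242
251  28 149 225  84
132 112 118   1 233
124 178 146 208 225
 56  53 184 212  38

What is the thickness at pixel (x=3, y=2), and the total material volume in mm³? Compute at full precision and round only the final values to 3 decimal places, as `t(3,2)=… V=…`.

span = t_max - t_min = 2.72 - 0.56 = 2.160
L(3,2) = 59, L_eff = 59/255 = 0.231373
t(3,2) = 2.72 - 2.160·0.231373 = 2.220
Σt over all 7·5 pixels = 110716/2125 ≈ 52.1016471
V = pitch²·Σt = 1.4²·110716/2125 = 102.119

t(3,2)=2.220 V=102.119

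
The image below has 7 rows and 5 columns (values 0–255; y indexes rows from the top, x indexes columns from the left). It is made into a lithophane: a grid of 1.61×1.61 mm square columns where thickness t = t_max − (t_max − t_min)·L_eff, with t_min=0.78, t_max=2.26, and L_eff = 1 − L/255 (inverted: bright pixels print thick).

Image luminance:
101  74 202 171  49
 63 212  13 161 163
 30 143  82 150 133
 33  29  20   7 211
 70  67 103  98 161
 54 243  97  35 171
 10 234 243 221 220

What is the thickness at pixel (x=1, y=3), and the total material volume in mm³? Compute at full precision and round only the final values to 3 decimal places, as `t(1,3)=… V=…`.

span = t_max - t_min = 2.26 - 0.78 = 1.480
L(1,3) = 29, L_eff = 1 - 29/255 = 0.886275 (inverted)
t(1,3) = 2.26 - 1.480·0.886275 = 0.948
Σt over all 7·5 pixels = 216517/4250 ≈ 50.9451765
V = pitch²·Σt = 1.61²·216517/4250 = 132.055

t(1,3)=0.948 V=132.055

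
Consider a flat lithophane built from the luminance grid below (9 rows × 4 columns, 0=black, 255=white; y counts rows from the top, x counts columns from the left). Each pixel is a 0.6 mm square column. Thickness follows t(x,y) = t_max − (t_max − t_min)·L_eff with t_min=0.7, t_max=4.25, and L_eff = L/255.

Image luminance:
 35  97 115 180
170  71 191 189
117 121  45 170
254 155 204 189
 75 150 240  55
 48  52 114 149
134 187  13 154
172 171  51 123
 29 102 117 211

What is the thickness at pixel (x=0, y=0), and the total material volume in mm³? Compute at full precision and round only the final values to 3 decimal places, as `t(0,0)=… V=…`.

span = t_max - t_min = 4.25 - 0.7 = 3.550
L(0,0) = 35, L_eff = 35/255 = 0.137255
t(0,0) = 4.25 - 3.550·0.137255 = 3.763
Σt over all 9·4 pixels = 3001/34 ≈ 88.2647059
V = pitch²·Σt = 0.6²·3001/34 = 31.775

t(0,0)=3.763 V=31.775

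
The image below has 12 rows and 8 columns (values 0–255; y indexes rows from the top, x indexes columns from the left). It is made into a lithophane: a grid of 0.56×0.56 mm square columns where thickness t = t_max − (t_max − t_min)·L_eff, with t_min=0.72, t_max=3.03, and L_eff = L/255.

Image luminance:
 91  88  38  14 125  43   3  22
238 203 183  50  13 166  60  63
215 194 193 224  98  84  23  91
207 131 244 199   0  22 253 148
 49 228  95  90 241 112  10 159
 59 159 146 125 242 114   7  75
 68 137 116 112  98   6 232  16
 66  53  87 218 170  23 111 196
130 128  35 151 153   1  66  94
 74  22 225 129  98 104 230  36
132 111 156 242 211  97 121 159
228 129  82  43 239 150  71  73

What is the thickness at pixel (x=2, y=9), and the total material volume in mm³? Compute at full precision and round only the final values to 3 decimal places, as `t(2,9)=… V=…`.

span = t_max - t_min = 3.03 - 0.72 = 2.310
L(2,9) = 225, L_eff = 225/255 = 0.882353
t(2,9) = 3.03 - 2.310·0.882353 = 0.992
Σt over all 12·8 pixels = 802499/4250 ≈ 188.8232941
V = pitch²·Σt = 0.56²·802499/4250 = 59.215

t(2,9)=0.992 V=59.215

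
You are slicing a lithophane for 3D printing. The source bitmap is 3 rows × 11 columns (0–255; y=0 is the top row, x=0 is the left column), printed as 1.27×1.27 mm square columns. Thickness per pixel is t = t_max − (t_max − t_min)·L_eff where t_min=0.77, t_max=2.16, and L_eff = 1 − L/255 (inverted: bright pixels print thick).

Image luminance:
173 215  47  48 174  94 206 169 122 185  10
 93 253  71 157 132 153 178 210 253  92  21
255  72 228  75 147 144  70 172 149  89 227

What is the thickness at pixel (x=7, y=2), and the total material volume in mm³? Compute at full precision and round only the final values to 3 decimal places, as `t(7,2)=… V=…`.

span = t_max - t_min = 2.16 - 0.77 = 1.390
L(7,2) = 172, L_eff = 1 - 172/255 = 0.325490 (inverted)
t(7,2) = 2.16 - 1.390·0.325490 = 1.708
Σt over all 3·11 pixels = 1299031/25500 ≈ 50.9423922
V = pitch²·Σt = 1.27²·1299031/25500 = 82.165

t(7,2)=1.708 V=82.165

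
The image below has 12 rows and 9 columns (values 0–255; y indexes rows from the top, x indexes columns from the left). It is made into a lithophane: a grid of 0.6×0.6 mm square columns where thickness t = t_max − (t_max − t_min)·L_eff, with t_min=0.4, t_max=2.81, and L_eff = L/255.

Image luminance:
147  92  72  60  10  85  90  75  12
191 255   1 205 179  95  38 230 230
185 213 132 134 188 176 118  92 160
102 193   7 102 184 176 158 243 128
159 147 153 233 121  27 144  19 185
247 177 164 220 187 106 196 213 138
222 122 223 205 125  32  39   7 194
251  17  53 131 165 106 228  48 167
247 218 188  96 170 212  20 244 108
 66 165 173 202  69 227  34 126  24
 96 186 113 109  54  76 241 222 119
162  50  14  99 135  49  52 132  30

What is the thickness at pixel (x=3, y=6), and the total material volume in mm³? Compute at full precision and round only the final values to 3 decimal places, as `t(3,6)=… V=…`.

span = t_max - t_min = 2.81 - 0.4 = 2.410
L(3,6) = 205, L_eff = 205/255 = 0.803922
t(3,6) = 2.81 - 2.410·0.803922 = 0.873
Σt over all 12·9 pixels = 1418201/8500 ≈ 166.8471765
V = pitch²·Σt = 0.6²·1418201/8500 = 60.065

t(3,6)=0.873 V=60.065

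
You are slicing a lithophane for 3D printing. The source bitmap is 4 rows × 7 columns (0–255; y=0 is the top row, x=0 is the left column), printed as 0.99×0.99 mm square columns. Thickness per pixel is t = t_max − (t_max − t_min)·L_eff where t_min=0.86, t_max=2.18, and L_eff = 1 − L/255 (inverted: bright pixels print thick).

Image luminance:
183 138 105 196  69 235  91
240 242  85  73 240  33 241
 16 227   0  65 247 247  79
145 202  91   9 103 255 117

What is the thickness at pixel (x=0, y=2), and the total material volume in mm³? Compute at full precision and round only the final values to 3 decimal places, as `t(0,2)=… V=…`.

span = t_max - t_min = 2.18 - 0.86 = 1.320
L(0,2) = 16, L_eff = 1 - 16/255 = 0.937255 (inverted)
t(0,2) = 2.18 - 1.320·0.937255 = 0.943
Σt over all 4·7 pixels = 94884/2125 ≈ 44.6512941
V = pitch²·Σt = 0.99²·94884/2125 = 43.763

t(0,2)=0.943 V=43.763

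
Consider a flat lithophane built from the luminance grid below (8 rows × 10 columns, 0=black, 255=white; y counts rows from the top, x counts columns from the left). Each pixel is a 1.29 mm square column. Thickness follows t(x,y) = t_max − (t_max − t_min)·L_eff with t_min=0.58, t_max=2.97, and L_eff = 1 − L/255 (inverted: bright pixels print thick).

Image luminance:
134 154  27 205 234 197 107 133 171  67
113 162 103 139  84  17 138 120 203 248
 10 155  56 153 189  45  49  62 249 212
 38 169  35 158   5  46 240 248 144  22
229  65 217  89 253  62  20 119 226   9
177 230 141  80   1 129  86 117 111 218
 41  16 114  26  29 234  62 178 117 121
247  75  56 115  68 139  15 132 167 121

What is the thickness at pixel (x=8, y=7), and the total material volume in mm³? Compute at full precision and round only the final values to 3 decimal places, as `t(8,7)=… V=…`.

t(8,7)=2.145 V=228.395

span = t_max - t_min = 2.97 - 0.58 = 2.390
L(8,7) = 167, L_eff = 1 - 167/255 = 0.345098 (inverted)
t(8,7) = 2.97 - 2.390·0.345098 = 2.145
Σt over all 8·10 pixels = 1166609/8500 ≈ 137.2481176
V = pitch²·Σt = 1.29²·1166609/8500 = 228.395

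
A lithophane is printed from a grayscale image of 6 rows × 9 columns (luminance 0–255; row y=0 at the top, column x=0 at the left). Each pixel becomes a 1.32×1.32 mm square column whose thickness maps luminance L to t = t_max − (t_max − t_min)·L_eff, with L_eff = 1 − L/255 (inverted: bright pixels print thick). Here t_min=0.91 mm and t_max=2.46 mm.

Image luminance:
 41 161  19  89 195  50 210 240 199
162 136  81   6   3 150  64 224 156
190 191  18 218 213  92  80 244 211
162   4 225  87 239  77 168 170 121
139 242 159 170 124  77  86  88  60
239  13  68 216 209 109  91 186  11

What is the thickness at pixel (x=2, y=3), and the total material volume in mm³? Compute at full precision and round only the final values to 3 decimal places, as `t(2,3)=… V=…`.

t(2,3)=2.278 V=161.697

span = t_max - t_min = 2.46 - 0.91 = 1.550
L(2,3) = 225, L_eff = 1 - 225/255 = 0.117647 (inverted)
t(2,3) = 2.46 - 1.550·0.117647 = 2.278
Σt over all 6·9 pixels = 473287/5100 ≈ 92.8013725
V = pitch²·Σt = 1.32²·473287/5100 = 161.697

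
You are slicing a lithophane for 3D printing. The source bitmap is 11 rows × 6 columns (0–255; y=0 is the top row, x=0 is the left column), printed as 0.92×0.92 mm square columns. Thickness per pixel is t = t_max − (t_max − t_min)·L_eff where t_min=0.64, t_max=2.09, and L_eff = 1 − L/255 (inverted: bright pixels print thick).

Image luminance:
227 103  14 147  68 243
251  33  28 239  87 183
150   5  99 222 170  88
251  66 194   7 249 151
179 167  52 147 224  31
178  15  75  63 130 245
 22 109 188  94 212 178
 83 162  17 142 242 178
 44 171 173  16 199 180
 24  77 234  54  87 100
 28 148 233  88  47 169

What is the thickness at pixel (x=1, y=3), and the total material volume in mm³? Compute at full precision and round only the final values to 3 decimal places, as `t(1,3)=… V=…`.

t(1,3)=1.015 V=76.565

span = t_max - t_min = 2.09 - 0.64 = 1.450
L(1,3) = 66, L_eff = 1 - 66/255 = 0.741176 (inverted)
t(1,3) = 2.09 - 1.450·0.741176 = 1.015
Σt over all 11·6 pixels = 115336/1275 ≈ 90.4596078
V = pitch²·Σt = 0.92²·115336/1275 = 76.565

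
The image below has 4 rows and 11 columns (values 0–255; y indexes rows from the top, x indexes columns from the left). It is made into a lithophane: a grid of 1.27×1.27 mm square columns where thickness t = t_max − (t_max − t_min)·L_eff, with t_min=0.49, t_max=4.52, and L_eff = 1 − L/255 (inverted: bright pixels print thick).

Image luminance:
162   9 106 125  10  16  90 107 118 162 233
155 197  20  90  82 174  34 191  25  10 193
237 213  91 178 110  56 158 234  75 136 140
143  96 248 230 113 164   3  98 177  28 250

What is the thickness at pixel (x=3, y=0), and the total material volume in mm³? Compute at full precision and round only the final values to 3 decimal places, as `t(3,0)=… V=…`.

span = t_max - t_min = 4.52 - 0.49 = 4.030
L(3,0) = 125, L_eff = 1 - 125/255 = 0.509804 (inverted)
t(3,0) = 4.52 - 4.030·0.509804 = 2.465
Σt over all 4·11 pixels = 920347/8500 ≈ 108.2761176
V = pitch²·Σt = 1.27²·920347/8500 = 174.639

t(3,0)=2.465 V=174.639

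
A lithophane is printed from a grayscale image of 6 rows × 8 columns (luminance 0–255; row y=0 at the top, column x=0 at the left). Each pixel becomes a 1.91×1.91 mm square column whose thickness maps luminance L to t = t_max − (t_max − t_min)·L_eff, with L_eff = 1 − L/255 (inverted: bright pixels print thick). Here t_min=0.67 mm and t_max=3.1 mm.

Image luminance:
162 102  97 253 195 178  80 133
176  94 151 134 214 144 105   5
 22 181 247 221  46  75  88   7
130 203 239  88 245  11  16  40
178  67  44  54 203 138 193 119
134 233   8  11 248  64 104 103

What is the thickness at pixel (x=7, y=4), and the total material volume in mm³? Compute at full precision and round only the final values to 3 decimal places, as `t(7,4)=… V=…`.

t(7,4)=1.804 V=325.317

span = t_max - t_min = 3.1 - 0.67 = 2.430
L(7,4) = 119, L_eff = 1 - 119/255 = 0.533333 (inverted)
t(7,4) = 3.1 - 2.430·0.533333 = 1.804
Σt over all 6·8 pixels = 757983/8500 ≈ 89.1744706
V = pitch²·Σt = 1.91²·757983/8500 = 325.317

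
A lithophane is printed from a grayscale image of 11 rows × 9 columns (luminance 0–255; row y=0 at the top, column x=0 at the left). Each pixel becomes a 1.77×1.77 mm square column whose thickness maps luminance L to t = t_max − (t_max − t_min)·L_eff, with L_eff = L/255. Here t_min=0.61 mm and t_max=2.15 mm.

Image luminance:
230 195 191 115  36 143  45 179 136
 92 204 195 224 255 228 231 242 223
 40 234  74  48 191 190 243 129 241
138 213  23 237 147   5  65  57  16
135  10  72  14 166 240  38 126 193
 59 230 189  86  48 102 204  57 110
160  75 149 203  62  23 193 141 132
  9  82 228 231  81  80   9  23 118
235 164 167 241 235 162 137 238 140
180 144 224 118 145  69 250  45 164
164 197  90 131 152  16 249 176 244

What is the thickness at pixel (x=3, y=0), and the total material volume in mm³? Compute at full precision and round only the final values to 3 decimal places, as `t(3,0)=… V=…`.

t(3,0)=1.455 V=401.765

span = t_max - t_min = 2.15 - 0.61 = 1.540
L(3,0) = 115, L_eff = 115/255 = 0.450980
t(3,0) = 2.15 - 1.540·0.450980 = 1.455
Σt over all 11·9 pixels = 218009/1700 ≈ 128.2405882
V = pitch²·Σt = 1.77²·218009/1700 = 401.765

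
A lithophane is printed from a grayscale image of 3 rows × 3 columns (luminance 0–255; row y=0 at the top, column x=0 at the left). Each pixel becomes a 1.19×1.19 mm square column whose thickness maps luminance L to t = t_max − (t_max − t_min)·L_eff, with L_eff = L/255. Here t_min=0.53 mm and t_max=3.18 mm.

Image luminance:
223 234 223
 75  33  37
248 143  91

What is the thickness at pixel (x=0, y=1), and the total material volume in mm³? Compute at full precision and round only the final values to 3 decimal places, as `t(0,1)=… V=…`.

span = t_max - t_min = 3.18 - 0.53 = 2.650
L(0,1) = 75, L_eff = 75/255 = 0.294118
t(0,1) = 3.18 - 2.650·0.294118 = 2.401
Σt over all 3·3 pixels = 76691/5100 ≈ 15.0374510
V = pitch²·Σt = 1.19²·76691/5100 = 21.295

t(0,1)=2.401 V=21.295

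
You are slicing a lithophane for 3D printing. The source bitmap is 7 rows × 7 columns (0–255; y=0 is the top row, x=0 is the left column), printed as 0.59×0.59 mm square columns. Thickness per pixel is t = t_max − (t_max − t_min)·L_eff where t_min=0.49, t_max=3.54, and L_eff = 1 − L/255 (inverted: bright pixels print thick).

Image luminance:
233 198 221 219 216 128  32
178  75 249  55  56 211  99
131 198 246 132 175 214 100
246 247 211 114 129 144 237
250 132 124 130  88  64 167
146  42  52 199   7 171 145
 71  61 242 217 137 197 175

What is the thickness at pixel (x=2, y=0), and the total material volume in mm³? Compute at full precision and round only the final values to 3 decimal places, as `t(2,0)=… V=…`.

span = t_max - t_min = 3.54 - 0.49 = 3.050
L(2,0) = 221, L_eff = 1 - 221/255 = 0.133333 (inverted)
t(2,0) = 3.54 - 3.050·0.133333 = 3.133
Σt over all 7·7 pixels = 290311/2550 ≈ 113.8474510
V = pitch²·Σt = 0.59²·290311/2550 = 39.630

t(2,0)=3.133 V=39.630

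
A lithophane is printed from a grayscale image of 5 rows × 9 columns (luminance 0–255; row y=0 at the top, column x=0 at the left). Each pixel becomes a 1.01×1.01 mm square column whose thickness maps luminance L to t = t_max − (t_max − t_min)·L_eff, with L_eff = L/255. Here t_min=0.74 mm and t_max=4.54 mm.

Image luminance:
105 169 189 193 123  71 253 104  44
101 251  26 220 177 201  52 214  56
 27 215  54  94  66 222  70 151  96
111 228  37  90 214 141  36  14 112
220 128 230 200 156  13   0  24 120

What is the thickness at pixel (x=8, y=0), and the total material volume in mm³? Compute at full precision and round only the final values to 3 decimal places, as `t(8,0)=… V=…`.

span = t_max - t_min = 4.54 - 0.74 = 3.800
L(8,0) = 44, L_eff = 44/255 = 0.172549
t(8,0) = 4.54 - 3.800·0.172549 = 3.884
Σt over all 5·9 pixels = 307481/2550 ≈ 120.5807843
V = pitch²·Σt = 1.01²·307481/2550 = 123.004

t(8,0)=3.884 V=123.004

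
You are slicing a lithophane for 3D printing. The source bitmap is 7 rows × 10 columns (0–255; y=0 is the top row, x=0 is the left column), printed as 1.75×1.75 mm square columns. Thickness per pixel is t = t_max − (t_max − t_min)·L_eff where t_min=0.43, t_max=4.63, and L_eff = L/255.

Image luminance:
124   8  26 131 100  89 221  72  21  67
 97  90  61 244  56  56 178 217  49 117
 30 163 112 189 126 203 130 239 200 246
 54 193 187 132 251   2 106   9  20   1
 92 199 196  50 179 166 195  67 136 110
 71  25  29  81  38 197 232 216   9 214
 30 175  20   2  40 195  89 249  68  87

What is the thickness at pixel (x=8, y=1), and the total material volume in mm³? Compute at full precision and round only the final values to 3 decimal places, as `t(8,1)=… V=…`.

t(8,1)=3.823 V=585.294

span = t_max - t_min = 4.63 - 0.43 = 4.200
L(8,1) = 49, L_eff = 49/255 = 0.192157
t(8,1) = 4.63 - 4.200·0.192157 = 3.823
Σt over all 7·10 pixels = 162449/850 ≈ 191.1164706
V = pitch²·Σt = 1.75²·162449/850 = 585.294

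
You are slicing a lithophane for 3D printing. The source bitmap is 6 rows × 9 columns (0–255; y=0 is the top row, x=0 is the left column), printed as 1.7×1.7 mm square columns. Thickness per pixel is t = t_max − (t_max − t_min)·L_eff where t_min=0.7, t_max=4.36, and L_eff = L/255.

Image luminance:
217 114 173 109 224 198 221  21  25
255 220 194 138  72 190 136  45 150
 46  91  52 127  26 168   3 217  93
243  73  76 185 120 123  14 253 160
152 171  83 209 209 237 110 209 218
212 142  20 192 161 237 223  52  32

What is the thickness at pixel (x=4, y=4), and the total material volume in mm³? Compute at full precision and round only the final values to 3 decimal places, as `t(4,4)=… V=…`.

span = t_max - t_min = 4.36 - 0.7 = 3.660
L(4,4) = 209, L_eff = 209/255 = 0.819608
t(4,4) = 4.36 - 3.660·0.819608 = 1.360
Σt over all 6·9 pixels = 534519/4250 ≈ 125.7691765
V = pitch²·Σt = 1.7²·534519/4250 = 363.473

t(4,4)=1.360 V=363.473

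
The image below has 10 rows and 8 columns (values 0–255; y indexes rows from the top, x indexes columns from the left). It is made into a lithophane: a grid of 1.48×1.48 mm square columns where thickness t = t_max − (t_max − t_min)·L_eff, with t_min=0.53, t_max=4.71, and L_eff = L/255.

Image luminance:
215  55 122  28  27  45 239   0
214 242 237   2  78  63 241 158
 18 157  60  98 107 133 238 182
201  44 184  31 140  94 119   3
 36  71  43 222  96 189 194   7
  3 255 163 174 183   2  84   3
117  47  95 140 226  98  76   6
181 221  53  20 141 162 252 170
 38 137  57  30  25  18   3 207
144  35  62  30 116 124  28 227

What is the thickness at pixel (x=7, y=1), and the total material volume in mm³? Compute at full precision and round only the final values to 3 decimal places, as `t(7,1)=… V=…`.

span = t_max - t_min = 4.71 - 0.53 = 4.180
L(7,1) = 158, L_eff = 158/255 = 0.619608
t(7,1) = 4.71 - 4.180·0.619608 = 2.120
Σt over all 10·8 pixels = 1483963/6375 ≈ 232.7785098
V = pitch²·Σt = 1.48²·1483963/6375 = 509.878

t(7,1)=2.120 V=509.878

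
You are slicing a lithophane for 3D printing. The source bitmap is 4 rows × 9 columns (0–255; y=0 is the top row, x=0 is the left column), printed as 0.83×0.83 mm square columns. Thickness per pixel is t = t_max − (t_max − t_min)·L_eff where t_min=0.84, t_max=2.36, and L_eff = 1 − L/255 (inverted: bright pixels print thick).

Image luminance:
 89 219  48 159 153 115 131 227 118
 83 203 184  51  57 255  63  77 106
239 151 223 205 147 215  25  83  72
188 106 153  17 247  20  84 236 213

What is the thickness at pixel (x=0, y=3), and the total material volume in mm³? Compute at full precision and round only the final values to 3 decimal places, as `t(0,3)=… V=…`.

span = t_max - t_min = 2.36 - 0.84 = 1.520
L(0,3) = 188, L_eff = 1 - 188/255 = 0.262745 (inverted)
t(0,3) = 2.36 - 1.520·0.262745 = 1.961
Σt over all 4·9 pixels = 127112/2125 ≈ 59.8174118
V = pitch²·Σt = 0.83²·127112/2125 = 41.208

t(0,3)=1.961 V=41.208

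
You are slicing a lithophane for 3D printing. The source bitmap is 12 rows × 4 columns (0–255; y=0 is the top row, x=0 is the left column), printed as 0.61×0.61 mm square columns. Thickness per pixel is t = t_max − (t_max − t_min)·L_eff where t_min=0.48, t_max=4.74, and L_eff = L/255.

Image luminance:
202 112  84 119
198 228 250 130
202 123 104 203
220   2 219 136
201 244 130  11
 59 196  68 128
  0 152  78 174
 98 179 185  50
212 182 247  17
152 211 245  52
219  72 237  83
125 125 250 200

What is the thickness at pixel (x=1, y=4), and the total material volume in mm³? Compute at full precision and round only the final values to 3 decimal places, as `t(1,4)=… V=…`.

t(1,4)=0.664 V=40.438

span = t_max - t_min = 4.74 - 0.48 = 4.260
L(1,4) = 244, L_eff = 244/255 = 0.956863
t(1,4) = 4.74 - 4.260·0.956863 = 0.664
Σt over all 12·4 pixels = 230933/2125 ≈ 108.6743529
V = pitch²·Σt = 0.61²·230933/2125 = 40.438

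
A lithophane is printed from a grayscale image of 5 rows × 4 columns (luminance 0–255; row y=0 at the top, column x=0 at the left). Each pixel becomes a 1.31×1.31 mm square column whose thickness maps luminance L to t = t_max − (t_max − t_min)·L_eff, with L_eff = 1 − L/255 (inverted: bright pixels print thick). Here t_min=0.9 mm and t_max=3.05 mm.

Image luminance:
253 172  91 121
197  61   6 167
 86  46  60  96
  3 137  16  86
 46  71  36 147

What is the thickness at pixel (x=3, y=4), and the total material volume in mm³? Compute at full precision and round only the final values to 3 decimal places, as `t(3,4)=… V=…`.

t(3,4)=2.139 V=58.352

span = t_max - t_min = 3.05 - 0.9 = 2.150
L(3,4) = 147, L_eff = 1 - 147/255 = 0.423529 (inverted)
t(3,4) = 3.05 - 2.150·0.423529 = 2.139
Σt over all 5·4 pixels = 86707/2550 ≈ 34.0027451
V = pitch²·Σt = 1.31²·86707/2550 = 58.352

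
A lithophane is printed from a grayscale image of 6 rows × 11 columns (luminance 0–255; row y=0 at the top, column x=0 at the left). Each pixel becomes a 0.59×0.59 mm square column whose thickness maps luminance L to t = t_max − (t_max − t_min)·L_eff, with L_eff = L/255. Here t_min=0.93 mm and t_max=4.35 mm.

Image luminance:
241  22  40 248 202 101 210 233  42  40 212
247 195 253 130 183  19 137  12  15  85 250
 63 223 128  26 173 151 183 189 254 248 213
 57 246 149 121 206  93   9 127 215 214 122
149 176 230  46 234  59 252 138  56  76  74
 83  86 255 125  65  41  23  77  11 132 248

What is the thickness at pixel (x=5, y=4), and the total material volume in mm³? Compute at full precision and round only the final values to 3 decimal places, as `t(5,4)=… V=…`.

span = t_max - t_min = 4.35 - 0.93 = 3.420
L(5,4) = 59, L_eff = 59/255 = 0.231373
t(5,4) = 4.35 - 3.420·0.231373 = 3.559
Σt over all 6·11 pixels = 164.208
V = pitch²·Σt = 0.59²·164.208 = 57.161

t(5,4)=3.559 V=57.161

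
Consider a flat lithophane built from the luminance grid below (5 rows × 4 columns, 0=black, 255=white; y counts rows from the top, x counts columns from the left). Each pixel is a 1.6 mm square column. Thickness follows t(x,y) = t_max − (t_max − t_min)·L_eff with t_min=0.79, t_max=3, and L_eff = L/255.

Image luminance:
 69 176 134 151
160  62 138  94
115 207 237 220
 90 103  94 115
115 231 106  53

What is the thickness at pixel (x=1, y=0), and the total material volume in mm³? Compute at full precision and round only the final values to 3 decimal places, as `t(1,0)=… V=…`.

span = t_max - t_min = 3 - 0.79 = 2.210
L(1,0) = 176, L_eff = 176/255 = 0.690196
t(1,0) = 3 - 2.210·0.690196 = 1.475
Σt over all 5·4 pixels = 36.86
V = pitch²·Σt = 1.6²·36.86 = 94.362

t(1,0)=1.475 V=94.362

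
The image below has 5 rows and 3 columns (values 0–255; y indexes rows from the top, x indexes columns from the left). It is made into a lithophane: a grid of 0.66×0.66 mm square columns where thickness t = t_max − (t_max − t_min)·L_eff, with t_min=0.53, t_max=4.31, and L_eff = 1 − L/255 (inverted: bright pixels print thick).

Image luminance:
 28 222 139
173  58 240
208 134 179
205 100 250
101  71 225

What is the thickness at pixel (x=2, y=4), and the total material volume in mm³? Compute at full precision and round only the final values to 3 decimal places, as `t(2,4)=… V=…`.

t(2,4)=3.865 V=18.528

span = t_max - t_min = 4.31 - 0.53 = 3.780
L(2,4) = 225, L_eff = 1 - 225/255 = 0.117647 (inverted)
t(2,4) = 4.31 - 3.780·0.117647 = 3.865
Σt over all 5·3 pixels = 361533/8500 ≈ 42.5332941
V = pitch²·Σt = 0.66²·361533/8500 = 18.528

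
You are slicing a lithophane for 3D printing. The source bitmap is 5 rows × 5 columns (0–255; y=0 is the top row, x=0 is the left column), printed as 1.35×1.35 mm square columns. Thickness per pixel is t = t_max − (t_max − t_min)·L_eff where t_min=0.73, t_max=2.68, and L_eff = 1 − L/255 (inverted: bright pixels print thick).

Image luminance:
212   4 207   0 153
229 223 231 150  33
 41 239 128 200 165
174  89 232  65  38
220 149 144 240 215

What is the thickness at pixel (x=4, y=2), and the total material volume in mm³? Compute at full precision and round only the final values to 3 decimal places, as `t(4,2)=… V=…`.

t(4,2)=1.992 V=85.956

span = t_max - t_min = 2.68 - 0.73 = 1.950
L(4,2) = 165, L_eff = 1 - 165/255 = 0.352941 (inverted)
t(4,2) = 2.68 - 1.950·0.352941 = 1.992
Σt over all 5·5 pixels = 40089/850 ≈ 47.1635294
V = pitch²·Σt = 1.35²·40089/850 = 85.956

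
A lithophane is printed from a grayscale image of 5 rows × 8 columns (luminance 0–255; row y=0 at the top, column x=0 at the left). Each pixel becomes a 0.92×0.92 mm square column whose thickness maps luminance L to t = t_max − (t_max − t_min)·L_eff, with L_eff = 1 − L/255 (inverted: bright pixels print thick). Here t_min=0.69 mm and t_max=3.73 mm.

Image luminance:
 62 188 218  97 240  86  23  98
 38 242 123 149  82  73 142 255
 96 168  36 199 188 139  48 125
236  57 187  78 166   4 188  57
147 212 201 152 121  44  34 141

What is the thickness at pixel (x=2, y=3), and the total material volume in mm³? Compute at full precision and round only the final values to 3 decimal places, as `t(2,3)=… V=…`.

t(2,3)=2.919 V=75.225

span = t_max - t_min = 3.73 - 0.69 = 3.040
L(2,3) = 187, L_eff = 1 - 187/255 = 0.266667 (inverted)
t(2,3) = 3.73 - 3.040·0.266667 = 2.919
Σt over all 5·8 pixels = 113318/1275 ≈ 88.8768627
V = pitch²·Σt = 0.92²·113318/1275 = 75.225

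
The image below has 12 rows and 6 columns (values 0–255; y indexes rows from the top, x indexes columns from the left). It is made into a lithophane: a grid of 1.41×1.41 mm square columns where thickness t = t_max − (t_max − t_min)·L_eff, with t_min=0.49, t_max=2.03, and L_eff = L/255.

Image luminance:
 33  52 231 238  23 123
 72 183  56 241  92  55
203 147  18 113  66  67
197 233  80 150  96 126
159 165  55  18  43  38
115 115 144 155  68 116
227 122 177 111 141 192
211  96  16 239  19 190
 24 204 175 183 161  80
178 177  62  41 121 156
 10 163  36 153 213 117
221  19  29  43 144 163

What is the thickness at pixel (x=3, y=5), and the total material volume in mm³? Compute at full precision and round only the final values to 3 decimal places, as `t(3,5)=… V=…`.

span = t_max - t_min = 2.03 - 0.49 = 1.540
L(3,5) = 155, L_eff = 155/255 = 0.607843
t(3,5) = 2.03 - 1.540·0.607843 = 1.094
Σt over all 12·6 pixels = 39788/425 ≈ 93.6188235
V = pitch²·Σt = 1.41²·39788/425 = 186.124

t(3,5)=1.094 V=186.124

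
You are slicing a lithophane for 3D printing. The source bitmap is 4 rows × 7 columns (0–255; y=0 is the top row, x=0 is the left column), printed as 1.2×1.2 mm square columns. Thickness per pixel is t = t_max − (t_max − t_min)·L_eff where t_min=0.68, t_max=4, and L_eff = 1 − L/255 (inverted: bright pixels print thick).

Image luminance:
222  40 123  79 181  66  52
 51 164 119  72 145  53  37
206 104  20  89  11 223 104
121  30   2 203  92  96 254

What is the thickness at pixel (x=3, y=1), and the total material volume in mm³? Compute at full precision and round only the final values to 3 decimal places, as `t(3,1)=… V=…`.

span = t_max - t_min = 4 - 0.68 = 3.320
L(3,1) = 72, L_eff = 1 - 72/255 = 0.717647 (inverted)
t(3,1) = 4 - 3.320·0.717647 = 1.617
Σt over all 4·7 pixels = 366977/6375 ≈ 57.5650196
V = pitch²·Σt = 1.2²·366977/6375 = 82.894

t(3,1)=1.617 V=82.894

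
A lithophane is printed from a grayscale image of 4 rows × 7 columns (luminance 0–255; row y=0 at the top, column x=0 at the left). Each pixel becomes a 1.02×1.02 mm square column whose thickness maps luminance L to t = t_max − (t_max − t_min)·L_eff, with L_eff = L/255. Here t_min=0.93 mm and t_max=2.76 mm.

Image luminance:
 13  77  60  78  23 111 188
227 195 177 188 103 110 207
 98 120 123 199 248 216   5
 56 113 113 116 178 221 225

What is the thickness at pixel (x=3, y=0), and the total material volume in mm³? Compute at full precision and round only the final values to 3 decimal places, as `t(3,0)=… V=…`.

t(3,0)=2.200 V=52.119

span = t_max - t_min = 2.76 - 0.93 = 1.830
L(3,0) = 78, L_eff = 78/255 = 0.305882
t(3,0) = 2.76 - 1.830·0.305882 = 2.200
Σt over all 4·7 pixels = 106453/2125 ≈ 50.0955294
V = pitch²·Σt = 1.02²·106453/2125 = 52.119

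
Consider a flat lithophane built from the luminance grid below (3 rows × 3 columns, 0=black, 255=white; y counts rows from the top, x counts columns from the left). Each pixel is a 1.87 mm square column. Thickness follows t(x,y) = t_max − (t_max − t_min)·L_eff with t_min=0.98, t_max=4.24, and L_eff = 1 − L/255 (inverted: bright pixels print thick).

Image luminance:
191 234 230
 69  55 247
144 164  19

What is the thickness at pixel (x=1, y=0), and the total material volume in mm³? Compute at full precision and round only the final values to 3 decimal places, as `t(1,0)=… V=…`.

span = t_max - t_min = 4.24 - 0.98 = 3.260
L(1,0) = 234, L_eff = 1 - 234/255 = 0.082353 (inverted)
t(1,0) = 4.24 - 3.260·0.082353 = 3.972
Σt over all 3·3 pixels = 55499/2125 ≈ 26.1171765
V = pitch²·Σt = 1.87²·55499/2125 = 91.329

t(1,0)=3.972 V=91.329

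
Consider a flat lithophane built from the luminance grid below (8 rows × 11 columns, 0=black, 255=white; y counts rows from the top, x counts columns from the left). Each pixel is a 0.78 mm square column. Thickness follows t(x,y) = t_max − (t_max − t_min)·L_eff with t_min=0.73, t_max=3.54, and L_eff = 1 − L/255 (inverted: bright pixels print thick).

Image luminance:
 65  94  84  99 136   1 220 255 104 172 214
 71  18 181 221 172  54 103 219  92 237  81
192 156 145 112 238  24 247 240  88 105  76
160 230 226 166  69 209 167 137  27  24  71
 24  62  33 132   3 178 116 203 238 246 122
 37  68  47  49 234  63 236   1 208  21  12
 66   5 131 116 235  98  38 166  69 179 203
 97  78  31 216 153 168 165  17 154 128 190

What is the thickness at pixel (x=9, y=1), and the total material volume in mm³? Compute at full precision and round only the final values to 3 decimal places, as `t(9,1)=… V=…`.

span = t_max - t_min = 3.54 - 0.73 = 2.810
L(9,1) = 237, L_eff = 1 - 237/255 = 0.070588 (inverted)
t(9,1) = 3.54 - 2.810·0.070588 = 3.342
Σt over all 8·11 pixels = 2369899/12750 ≈ 185.8744314
V = pitch²·Σt = 0.78²·2369899/12750 = 113.086

t(9,1)=3.342 V=113.086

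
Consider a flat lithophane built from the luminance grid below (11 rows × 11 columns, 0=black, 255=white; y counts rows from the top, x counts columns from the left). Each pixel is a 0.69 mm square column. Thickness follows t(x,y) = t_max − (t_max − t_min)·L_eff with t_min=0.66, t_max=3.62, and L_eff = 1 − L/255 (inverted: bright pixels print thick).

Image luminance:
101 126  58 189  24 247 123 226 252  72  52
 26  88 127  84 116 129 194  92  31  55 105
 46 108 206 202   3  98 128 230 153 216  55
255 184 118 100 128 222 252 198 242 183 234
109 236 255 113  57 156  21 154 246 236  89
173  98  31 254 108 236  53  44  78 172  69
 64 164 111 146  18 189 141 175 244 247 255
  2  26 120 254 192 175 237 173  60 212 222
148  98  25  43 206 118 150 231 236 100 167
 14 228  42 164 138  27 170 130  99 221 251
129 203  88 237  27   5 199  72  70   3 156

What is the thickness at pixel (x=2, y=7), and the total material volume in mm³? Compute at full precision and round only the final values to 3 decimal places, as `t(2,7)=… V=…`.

span = t_max - t_min = 3.62 - 0.66 = 2.960
L(2,7) = 120, L_eff = 1 - 120/255 = 0.529412 (inverted)
t(2,7) = 3.62 - 2.960·0.529412 = 2.053
Σt over all 11·11 pixels = 3488039/12750 ≈ 273.5716863
V = pitch²·Σt = 0.69²·3488039/12750 = 130.247

t(2,7)=2.053 V=130.247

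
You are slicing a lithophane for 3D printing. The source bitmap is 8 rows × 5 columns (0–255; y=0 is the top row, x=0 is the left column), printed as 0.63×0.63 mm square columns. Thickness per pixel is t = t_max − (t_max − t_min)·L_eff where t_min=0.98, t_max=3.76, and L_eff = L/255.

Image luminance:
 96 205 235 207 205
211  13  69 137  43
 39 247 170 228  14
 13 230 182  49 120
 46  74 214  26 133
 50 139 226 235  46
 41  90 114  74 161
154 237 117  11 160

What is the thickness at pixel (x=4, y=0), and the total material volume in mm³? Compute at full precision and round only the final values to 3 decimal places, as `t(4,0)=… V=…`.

t(4,0)=1.525 V=37.795

span = t_max - t_min = 3.76 - 0.98 = 2.780
L(4,0) = 205, L_eff = 205/255 = 0.803922
t(4,0) = 3.76 - 2.780·0.803922 = 1.525
Σt over all 8·5 pixels = 404707/4250 ≈ 95.2251765
V = pitch²·Σt = 0.63²·404707/4250 = 37.795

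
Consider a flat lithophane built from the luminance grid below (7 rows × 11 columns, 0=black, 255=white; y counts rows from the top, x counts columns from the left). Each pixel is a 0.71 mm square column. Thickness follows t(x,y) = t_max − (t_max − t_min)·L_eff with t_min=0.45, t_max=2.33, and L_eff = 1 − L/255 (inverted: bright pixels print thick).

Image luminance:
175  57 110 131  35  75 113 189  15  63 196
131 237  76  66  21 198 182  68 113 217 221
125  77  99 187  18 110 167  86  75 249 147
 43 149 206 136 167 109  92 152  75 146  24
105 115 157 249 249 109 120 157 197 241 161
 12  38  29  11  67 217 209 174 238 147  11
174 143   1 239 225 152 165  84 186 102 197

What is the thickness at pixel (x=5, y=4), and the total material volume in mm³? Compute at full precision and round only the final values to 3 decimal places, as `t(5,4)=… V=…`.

span = t_max - t_min = 2.33 - 0.45 = 1.880
L(5,4) = 109, L_eff = 1 - 109/255 = 0.572549 (inverted)
t(5,4) = 2.33 - 1.880·0.572549 = 1.254
Σt over all 7·11 pixels = 2765267/25500 ≈ 108.4418431
V = pitch²·Σt = 0.71²·2765267/25500 = 54.666

t(5,4)=1.254 V=54.666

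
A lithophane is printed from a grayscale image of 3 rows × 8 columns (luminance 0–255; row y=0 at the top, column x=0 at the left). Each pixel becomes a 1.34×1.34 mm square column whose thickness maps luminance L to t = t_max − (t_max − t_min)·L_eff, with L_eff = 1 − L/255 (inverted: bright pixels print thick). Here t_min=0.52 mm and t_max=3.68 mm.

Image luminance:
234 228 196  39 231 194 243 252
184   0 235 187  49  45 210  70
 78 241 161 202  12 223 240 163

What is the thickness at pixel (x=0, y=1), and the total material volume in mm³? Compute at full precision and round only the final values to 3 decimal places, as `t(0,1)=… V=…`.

span = t_max - t_min = 3.68 - 0.52 = 3.160
L(0,1) = 184, L_eff = 1 - 184/255 = 0.278431 (inverted)
t(0,1) = 3.68 - 3.160·0.278431 = 2.800
Σt over all 3·8 pixels = 389003/6375 ≈ 61.0200784
V = pitch²·Σt = 1.34²·389003/6375 = 109.568

t(0,1)=2.800 V=109.568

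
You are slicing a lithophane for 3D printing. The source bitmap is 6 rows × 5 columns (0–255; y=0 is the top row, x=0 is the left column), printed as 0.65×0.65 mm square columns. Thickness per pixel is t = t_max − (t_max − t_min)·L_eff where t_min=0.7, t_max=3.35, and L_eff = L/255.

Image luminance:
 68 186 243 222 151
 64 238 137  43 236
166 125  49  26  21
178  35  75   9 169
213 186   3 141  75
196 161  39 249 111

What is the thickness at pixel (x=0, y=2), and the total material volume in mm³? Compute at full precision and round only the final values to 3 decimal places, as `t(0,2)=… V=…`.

t(0,2)=1.625 V=25.711

span = t_max - t_min = 3.35 - 0.7 = 2.650
L(0,2) = 166, L_eff = 166/255 = 0.650980
t(0,2) = 3.35 - 2.650·0.650980 = 1.625
Σt over all 6·5 pixels = 62071/1020 ≈ 60.8539216
V = pitch²·Σt = 0.65²·62071/1020 = 25.711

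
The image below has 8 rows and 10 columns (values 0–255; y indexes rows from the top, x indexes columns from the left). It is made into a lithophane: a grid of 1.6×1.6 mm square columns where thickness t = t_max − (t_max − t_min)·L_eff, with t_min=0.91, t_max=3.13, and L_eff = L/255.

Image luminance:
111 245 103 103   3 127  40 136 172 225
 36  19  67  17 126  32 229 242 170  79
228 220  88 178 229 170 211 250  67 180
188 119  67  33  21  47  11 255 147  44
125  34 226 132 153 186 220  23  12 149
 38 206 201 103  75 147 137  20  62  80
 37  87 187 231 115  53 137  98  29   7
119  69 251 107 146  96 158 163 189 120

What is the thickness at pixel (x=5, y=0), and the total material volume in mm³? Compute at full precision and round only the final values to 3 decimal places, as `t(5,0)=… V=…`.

span = t_max - t_min = 3.13 - 0.91 = 2.220
L(5,0) = 127, L_eff = 127/255 = 0.498039
t(5,0) = 3.13 - 2.220·0.498039 = 2.024
Σt over all 8·10 pixels = 702969/4250 ≈ 165.4044706
V = pitch²·Σt = 1.6²·702969/4250 = 423.435

t(5,0)=2.024 V=423.435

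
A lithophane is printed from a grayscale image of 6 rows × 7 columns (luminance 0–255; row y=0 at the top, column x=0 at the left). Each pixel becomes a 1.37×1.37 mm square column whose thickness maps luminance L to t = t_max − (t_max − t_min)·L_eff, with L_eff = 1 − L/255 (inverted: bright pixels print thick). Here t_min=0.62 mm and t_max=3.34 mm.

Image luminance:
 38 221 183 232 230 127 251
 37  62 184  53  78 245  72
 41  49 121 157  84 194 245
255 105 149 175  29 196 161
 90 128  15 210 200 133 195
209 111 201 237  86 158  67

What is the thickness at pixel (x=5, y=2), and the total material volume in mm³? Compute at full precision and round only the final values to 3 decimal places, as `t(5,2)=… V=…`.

t(5,2)=2.689 V=169.276

span = t_max - t_min = 3.34 - 0.62 = 2.720
L(5,2) = 194, L_eff = 1 - 194/255 = 0.239216 (inverted)
t(5,2) = 3.34 - 2.720·0.239216 = 2.689
Σt over all 6·7 pixels = 33821/375 ≈ 90.1893333
V = pitch²·Σt = 1.37²·33821/375 = 169.276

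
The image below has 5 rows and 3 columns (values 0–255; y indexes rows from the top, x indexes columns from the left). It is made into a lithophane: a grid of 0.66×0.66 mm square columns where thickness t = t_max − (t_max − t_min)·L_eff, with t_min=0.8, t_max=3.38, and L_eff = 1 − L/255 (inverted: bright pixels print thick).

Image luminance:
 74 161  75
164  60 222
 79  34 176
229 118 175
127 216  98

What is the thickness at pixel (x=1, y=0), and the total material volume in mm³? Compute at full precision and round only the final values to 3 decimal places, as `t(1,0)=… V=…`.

t(1,0)=2.429 V=14.077

span = t_max - t_min = 3.38 - 0.8 = 2.580
L(1,0) = 161, L_eff = 1 - 161/255 = 0.368627 (inverted)
t(1,0) = 3.38 - 2.580·0.368627 = 2.429
Σt over all 5·3 pixels = 68672/2125 ≈ 32.3162353
V = pitch²·Σt = 0.66²·68672/2125 = 14.077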